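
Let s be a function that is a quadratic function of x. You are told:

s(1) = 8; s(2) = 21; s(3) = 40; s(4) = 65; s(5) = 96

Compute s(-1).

Write s(x) = ax² + bx + c; the 5 given values yield a linear system in the 3 coefficients.
Solving, s(x) = 3x² + 4x + 1.
Then s(-1) = 0.

0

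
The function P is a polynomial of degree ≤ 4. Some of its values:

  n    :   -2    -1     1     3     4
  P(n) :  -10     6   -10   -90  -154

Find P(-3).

Write P(n) = an^4 + bn³ + cn² + dn + e; the 5 given values yield a linear system in the 5 coefficients.
Solving, the top 2 coefficients vanish, and P(n) = -8n² - 8n + 6.
Then P(-3) = -42.

-42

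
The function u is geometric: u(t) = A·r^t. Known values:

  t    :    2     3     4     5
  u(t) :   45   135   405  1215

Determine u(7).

10935

Consecutive ratio: 135/45 = 3, and 405/135 = 3, so r = 3.
Then A·3^2 = 45 gives A = 5, and u(t) = 5·3^t.
u(7) = 5·3^7 = 10935.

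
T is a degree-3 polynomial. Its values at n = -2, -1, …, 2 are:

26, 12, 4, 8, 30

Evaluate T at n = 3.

76

First differences: -14, -8, 4, 22. Second differences: 6, 12, 18. Third differences: 6, 6.
Level-3 differences are constant, so T has degree 3.
Fitting a degree-3 polynomial gives T(n) = n³ + 6n² - 3n + 4.
Then T(3) = 76.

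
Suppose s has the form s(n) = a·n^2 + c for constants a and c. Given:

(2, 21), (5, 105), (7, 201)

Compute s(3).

41

From s(2) = 21 and s(5) = 105: 4a + c = 21 and 25a + c = 105.
Subtracting: 21a = 84, so a = 4; then c = 21 − 4·4 = 5.
So s(n) = 4n² + 5, and s(3) = 41.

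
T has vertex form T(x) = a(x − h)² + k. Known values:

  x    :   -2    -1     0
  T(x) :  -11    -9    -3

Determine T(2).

First differences 2, 6; second difference 4 = 2a, so a = 2.
Expanding, the x-coefficient is −2ah = -4h; matching it to the data gives h = -2, and then k = -11.
So T(x) = 2(x + 2)² − 11.
T(2) = 2·4² − 11 = 21.

21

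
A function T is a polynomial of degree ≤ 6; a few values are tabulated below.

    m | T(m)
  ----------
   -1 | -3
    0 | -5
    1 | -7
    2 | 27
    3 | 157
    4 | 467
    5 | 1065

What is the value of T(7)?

Write T(m) = am^6 + bm^5 + cm^4 + dm³ + em² + pm + q; the 7 given values yield a linear system in the 7 coefficients.
Solving, the top 2 coefficients vanish, and T(m) = m^4 + 4m³ - m² - 6m - 5.
Then T(7) = 3677.

3677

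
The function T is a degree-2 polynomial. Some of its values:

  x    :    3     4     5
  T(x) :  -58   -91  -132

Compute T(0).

-7

Write T(x) = ax² + bx + c; the 3 given values yield a linear system in the 3 coefficients.
Solving, T(x) = -4x² - 5x - 7.
Then T(0) = -7.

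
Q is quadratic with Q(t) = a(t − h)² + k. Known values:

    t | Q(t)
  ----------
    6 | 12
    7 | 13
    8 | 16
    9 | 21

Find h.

First differences 1, 3, 5; second difference 2 = 2a, so a = 1.
Expanding, the t-coefficient is −2ah = -2h; matching it to the data gives h = 6, and then k = 12.
So Q(t) = 1(t − 6)² + 12.
Hence h = 6.

6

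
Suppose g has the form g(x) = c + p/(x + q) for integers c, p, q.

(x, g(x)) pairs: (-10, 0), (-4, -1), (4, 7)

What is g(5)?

(g(x) − c)(x + q) = p for each data point; the three points give a linear system in c and q, then p follows.
Solving: c = 1, q = -2, p = 12, so g(x) = 1 + 12/(x − 2).
Then g(5) = 1 + 12/3 = 5.

5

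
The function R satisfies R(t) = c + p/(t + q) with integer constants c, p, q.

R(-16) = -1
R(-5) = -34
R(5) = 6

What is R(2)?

(R(t) − c)(t + q) = p for each data point; the three points give a linear system in c and q, then p follows.
Solving: c = 2, q = 4, p = 36, so R(t) = 2 + 36/(t + 4).
Then R(2) = 2 + 36/6 = 8.

8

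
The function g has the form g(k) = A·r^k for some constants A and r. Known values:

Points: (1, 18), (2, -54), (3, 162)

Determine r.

Consecutive ratio: -54/18 = -3, and 162/(-54) = -3, so r = -3.
Then A·(-3)^1 = 18 gives A = -6, and g(k) = -6·(-3)^k.

-3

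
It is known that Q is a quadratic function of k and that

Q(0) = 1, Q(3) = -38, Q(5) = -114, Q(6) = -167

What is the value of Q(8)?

Write Q(k) = ak² + bk + c; the 4 given values yield a linear system in the 3 coefficients.
Solving, Q(k) = -5k² + 2k + 1.
Then Q(8) = -303.

-303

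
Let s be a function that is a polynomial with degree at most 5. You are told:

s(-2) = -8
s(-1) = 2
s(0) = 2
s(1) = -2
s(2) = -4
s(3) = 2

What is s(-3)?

-34

First differences: 10, 0, -4, -2, 6. Second differences: -10, -4, 2, 8. Third differences: 6, 6, 6.
Level-3 differences are constant, so s has degree 3.
Fitting a degree-3 polynomial gives s(k) = k³ - 2k² - 3k + 2.
Then s(-3) = -34.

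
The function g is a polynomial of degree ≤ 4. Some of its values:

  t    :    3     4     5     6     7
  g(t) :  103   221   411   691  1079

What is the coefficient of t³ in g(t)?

3

First differences: 118, 190, 280, 388. Second differences: 72, 90, 108. Third differences: 18, 18.
Level-3 differences are constant, so g has degree 3.
Fitting a degree-3 polynomial gives g(t) = 3t³ + 7t + 1.
The coefficient of t³ is 3.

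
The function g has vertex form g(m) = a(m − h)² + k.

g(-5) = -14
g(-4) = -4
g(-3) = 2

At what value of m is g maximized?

-2

First differences 10, 6; second difference -4 = 2a, so a = -2.
Expanding, the m-coefficient is −2ah = 4h; matching it to the data gives h = -2, and then k = 4.
So g(m) = -2(m + 2)² + 4.
Hence h = -2.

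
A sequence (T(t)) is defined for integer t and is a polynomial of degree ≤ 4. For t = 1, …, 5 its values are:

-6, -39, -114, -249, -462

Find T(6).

First differences: -33, -75, -135, -213. Second differences: -42, -60, -78. Third differences: -18, -18.
Level-3 differences are constant, so T has degree 3.
Fitting a degree-3 polynomial gives T(t) = -3t³ - 3t² - 3t + 3.
Then T(6) = -771.

-771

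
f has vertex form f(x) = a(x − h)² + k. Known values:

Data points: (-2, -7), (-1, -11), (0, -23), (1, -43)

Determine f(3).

-107

First differences -4, -12, -20; second difference -8 = 2a, so a = -4.
Expanding, the x-coefficient is −2ah = 8h; matching it to the data gives h = -2, and then k = -7.
So f(x) = -4(x + 2)² − 7.
f(3) = -4·5² − 7 = -107.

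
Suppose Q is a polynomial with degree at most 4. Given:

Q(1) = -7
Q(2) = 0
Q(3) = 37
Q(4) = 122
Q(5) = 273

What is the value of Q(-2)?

Write Q(m) = am^4 + bm³ + cm² + dm + e; the 5 given values yield a linear system in the 5 coefficients.
Solving, the leading coefficient vanishes, and Q(m) = 3m³ - 3m² - 5m - 2.
Then Q(-2) = -28.

-28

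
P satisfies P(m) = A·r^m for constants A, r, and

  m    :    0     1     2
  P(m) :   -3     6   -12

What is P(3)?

24

Consecutive ratio: 6/(-3) = -2, and -12/6 = -2, so r = -2.
Then A·(-2)^0 = -3 gives A = -3, and P(m) = -3·(-2)^m.
P(3) = -3·(-2)^3 = 24.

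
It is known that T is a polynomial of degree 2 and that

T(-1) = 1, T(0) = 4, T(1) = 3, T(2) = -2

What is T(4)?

-24

Write T(m) = am² + bm + c; the 4 given values yield a linear system in the 3 coefficients.
Solving, T(m) = -2m² + m + 4.
Then T(4) = -24.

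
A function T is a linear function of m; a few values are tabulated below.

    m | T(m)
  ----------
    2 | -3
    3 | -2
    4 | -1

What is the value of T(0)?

-5

Write T(m) = am + b; the 3 given values yield a linear system in the 2 coefficients.
Solving, T(m) = m - 5.
Then T(0) = -5.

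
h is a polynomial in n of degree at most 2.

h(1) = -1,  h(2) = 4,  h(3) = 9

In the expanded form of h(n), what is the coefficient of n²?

0

Write h(n) = an² + bn + c; the 3 given values yield a linear system in the 3 coefficients.
Solving, the leading coefficient vanishes, and h(n) = 5n - 6.
The coefficient of n² is 0.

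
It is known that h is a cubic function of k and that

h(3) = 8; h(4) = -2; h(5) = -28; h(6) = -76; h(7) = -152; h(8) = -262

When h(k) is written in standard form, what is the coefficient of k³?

First differences: -10, -26, -48, -76, -110. Second differences: -16, -22, -28, -34. Third differences: -6, -6, -6.
Level-3 differences are constant, so h has degree 3.
Fitting a degree-3 polynomial gives h(k) = -k³ + 4k² - k + 2.
The coefficient of k³ is -1.

-1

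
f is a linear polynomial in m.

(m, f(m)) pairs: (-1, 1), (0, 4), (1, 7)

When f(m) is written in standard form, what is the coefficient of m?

Write f(m) = am + b; the 3 given values yield a linear system in the 2 coefficients.
Solving, f(m) = 3m + 4.
The coefficient of m is 3.

3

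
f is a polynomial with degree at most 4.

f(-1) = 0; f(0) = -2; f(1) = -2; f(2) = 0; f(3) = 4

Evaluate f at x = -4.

18

First differences: -2, 0, 2, 4. Second differences: 2, 2, 2.
Level-2 differences are constant, so f has degree 2.
Fitting a degree-2 polynomial gives f(x) = x² - x - 2.
Then f(-4) = 18.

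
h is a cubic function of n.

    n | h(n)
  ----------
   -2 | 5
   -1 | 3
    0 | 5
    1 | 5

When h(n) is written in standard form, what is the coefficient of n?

2

Write h(n) = an³ + bn² + cn + d; the 4 given values yield a linear system in the 4 coefficients.
Solving, h(n) = -n³ - n² + 2n + 5.
The coefficient of n is 2.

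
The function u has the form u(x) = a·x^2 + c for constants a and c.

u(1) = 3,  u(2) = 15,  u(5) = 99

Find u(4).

63

From u(1) = 3 and u(2) = 15: 1a + c = 3 and 4a + c = 15.
Subtracting: 3a = 12, so a = 4; then c = 3 − 4·1 = -1.
So u(x) = 4x² − 1, and u(4) = 63.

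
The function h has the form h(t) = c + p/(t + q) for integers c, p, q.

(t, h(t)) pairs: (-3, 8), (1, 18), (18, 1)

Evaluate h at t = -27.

(h(t) − c)(t + q) = p for each data point; the three points give a linear system in c and q, then p follows.
Solving: c = 3, q = -3, p = -30, so h(t) = 3 − 30/(t − 3).
Then h(-27) = 3 − 30/(-30) = 4.

4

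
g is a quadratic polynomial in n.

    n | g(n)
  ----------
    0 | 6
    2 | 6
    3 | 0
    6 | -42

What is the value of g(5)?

-24

Write g(n) = an² + bn + c; the 4 given values yield a linear system in the 3 coefficients.
Solving, g(n) = -2n² + 4n + 6.
Then g(5) = -24.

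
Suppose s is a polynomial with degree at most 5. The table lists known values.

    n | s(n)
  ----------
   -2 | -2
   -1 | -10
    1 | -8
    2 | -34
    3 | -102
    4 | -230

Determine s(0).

Write s(n) = an^5 + bn^4 + cn³ + dn² + en + p; the 6 given values yield a linear system in the 6 coefficients.
Solving, the top 2 coefficients vanish, and s(n) = -3n³ - 3n² + 4n - 6.
Then s(0) = -6.

-6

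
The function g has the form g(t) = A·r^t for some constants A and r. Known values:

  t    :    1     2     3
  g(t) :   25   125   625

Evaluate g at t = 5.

15625

Consecutive ratio: 125/25 = 5, and 625/125 = 5, so r = 5.
Then A·5^1 = 25 gives A = 5, and g(t) = 5·5^t.
g(5) = 5·5^5 = 15625.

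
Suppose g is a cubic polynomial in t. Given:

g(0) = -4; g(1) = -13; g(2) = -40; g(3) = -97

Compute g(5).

Write g(t) = at³ + bt² + ct + d; the 4 given values yield a linear system in the 4 coefficients.
Solving, g(t) = -2t³ - 3t² - 4t - 4.
Then g(5) = -349.

-349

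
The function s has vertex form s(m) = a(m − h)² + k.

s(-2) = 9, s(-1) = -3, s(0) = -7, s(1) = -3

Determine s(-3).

First differences -12, -4, 4; second difference 8 = 2a, so a = 4.
Expanding, the m-coefficient is −2ah = -8h; matching it to the data gives h = 0, and then k = -7.
So s(m) = 4(m + 0)² − 7.
s(-3) = 4·(-3)² − 7 = 29.

29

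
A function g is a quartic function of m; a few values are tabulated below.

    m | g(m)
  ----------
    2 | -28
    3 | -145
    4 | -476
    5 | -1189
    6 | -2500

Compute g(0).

Write g(m) = am^4 + bm³ + cm² + dm + e; the 5 given values yield a linear system in the 5 coefficients.
Solving, g(m) = -2m^4 + 3m² - 2m - 4.
Then g(0) = -4.

-4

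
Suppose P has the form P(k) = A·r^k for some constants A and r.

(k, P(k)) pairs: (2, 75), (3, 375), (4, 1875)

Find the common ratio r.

Consecutive ratio: 375/75 = 5, and 1875/375 = 5, so r = 5.
Then A·5^2 = 75 gives A = 3, and P(k) = 3·5^k.

5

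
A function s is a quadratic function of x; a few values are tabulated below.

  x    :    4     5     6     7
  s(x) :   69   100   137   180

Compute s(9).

First differences: 31, 37, 43. Second differences: 6, 6.
Level-2 differences are constant, so s has degree 2.
Fitting a degree-2 polynomial gives s(x) = 3x² + 4x + 5.
Then s(9) = 284.

284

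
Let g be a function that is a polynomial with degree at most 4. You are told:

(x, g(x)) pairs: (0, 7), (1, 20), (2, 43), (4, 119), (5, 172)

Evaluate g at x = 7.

308

Write g(x) = ax^4 + bx³ + cx² + dx + e; the 5 given values yield a linear system in the 5 coefficients.
Solving, the top 2 coefficients vanish, and g(x) = 5x² + 8x + 7.
Then g(7) = 308.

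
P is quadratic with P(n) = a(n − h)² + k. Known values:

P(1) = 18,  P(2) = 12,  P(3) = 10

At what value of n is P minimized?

First differences -6, -2; second difference 4 = 2a, so a = 2.
Expanding, the n-coefficient is −2ah = -4h; matching it to the data gives h = 3, and then k = 10.
So P(n) = 2(n − 3)² + 10.
Hence h = 3.

3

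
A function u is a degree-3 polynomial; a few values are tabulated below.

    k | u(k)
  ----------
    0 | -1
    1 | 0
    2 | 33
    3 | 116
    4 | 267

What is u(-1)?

12

First differences: 1, 33, 83, 151. Second differences: 32, 50, 68. Third differences: 18, 18.
Level-3 differences are constant, so u has degree 3.
Fitting a degree-3 polynomial gives u(k) = 3k³ + 7k² - 9k - 1.
Then u(-1) = 12.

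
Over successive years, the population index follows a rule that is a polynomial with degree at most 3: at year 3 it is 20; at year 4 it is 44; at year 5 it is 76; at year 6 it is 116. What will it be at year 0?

-4

Write the value at x as u(x).
First differences: 24, 32, 40. Second differences: 8, 8.
Level-2 differences are constant, so u has degree 2.
Fitting a degree-2 polynomial gives u(x) = 4x² - 4x - 4.
Then u(0) = -4.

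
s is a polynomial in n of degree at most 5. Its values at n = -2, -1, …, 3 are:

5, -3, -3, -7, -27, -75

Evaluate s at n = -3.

33

First differences: -8, 0, -4, -20, -48. Second differences: 8, -4, -16, -28. Third differences: -12, -12, -12.
Level-3 differences are constant, so s has degree 3.
Fitting a degree-3 polynomial gives s(n) = -2n³ - 2n² - 3.
Then s(-3) = 33.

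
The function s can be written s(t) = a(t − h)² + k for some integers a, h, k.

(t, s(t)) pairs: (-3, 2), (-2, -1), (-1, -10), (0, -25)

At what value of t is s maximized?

-3

First differences -3, -9, -15; second difference -6 = 2a, so a = -3.
Expanding, the t-coefficient is −2ah = 6h; matching it to the data gives h = -3, and then k = 2.
So s(t) = -3(t + 3)² + 2.
Hence h = -3.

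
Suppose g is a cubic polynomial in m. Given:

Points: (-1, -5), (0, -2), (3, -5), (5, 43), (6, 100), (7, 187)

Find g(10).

688

Write g(m) = am³ + bm² + cm + d; the 6 given values yield a linear system in the 4 coefficients.
Solving, g(m) = m³ - 3m² - m - 2.
Then g(10) = 688.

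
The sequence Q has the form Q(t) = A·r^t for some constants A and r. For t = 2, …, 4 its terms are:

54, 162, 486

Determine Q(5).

1458

Consecutive ratio: 162/54 = 3, and 486/162 = 3, so r = 3.
Then A·3^2 = 54 gives A = 6, and Q(t) = 6·3^t.
Q(5) = 6·3^5 = 1458.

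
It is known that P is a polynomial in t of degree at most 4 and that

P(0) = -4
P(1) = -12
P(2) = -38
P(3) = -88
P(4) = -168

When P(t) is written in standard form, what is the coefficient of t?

First differences: -8, -26, -50, -80. Second differences: -18, -24, -30. Third differences: -6, -6.
Level-3 differences are constant, so P has degree 3.
Fitting a degree-3 polynomial gives P(t) = -t³ - 6t² - t - 4.
The coefficient of t is -1.

-1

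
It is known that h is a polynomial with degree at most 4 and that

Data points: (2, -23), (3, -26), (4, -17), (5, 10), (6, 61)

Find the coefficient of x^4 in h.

Write h(x) = ax^4 + bx³ + cx² + dx + e; the 5 given values yield a linear system in the 5 coefficients.
Solving, the leading coefficient vanishes, and h(x) = x³ - 3x² - 7x - 5.
The coefficient of x^4 is 0.

0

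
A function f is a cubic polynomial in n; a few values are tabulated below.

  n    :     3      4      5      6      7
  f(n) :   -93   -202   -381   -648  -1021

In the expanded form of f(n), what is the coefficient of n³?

-3

First differences: -109, -179, -267, -373. Second differences: -70, -88, -106. Third differences: -18, -18.
Level-3 differences are constant, so f has degree 3.
Fitting a degree-3 polynomial gives f(n) = -3n³ + n² - 5n - 6.
The coefficient of n³ is -3.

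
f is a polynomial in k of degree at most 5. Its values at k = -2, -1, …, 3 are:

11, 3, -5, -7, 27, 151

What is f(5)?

First differences: -8, -8, -2, 34, 124. Second differences: 0, 6, 36, 90. Third differences: 6, 30, 54. Fourth differences: 24, 24.
Level-4 differences are constant, so f has degree 4.
Fitting a degree-4 polynomial gives f(k) = k^4 + 3k³ + 2k² - 8k - 5.
Then f(5) = 1005.

1005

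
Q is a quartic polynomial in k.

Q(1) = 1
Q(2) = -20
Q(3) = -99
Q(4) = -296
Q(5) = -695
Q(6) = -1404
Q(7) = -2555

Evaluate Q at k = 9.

-6831

First differences: -21, -79, -197, -399, -709, -1151. Second differences: -58, -118, -202, -310, -442. Third differences: -60, -84, -108, -132. Fourth differences: -24, -24, -24.
Level-4 differences are constant, so Q has degree 4.
Fitting a degree-4 polynomial gives Q(k) = -k^4 - 4k² + 6k.
Then Q(9) = -6831.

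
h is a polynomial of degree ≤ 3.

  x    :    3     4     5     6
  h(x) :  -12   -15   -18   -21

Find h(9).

-30

Write h(x) = ax³ + bx² + cx + d; the 4 given values yield a linear system in the 4 coefficients.
Solving, the top 2 coefficients vanish, and h(x) = -3x - 3.
Then h(9) = -30.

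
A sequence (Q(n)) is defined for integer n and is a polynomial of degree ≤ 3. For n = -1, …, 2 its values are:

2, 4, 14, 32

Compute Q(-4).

First differences: 2, 10, 18. Second differences: 8, 8.
Level-2 differences are constant, so Q has degree 2.
Fitting a degree-2 polynomial gives Q(n) = 4n² + 6n + 4.
Then Q(-4) = 44.

44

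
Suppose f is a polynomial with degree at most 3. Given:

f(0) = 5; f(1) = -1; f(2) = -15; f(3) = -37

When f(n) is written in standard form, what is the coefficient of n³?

0

First differences: -6, -14, -22. Second differences: -8, -8.
Level-2 differences are constant, so f has degree 2.
Fitting a degree-2 polynomial gives f(n) = -4n² - 2n + 5.
The coefficient of n³ is 0.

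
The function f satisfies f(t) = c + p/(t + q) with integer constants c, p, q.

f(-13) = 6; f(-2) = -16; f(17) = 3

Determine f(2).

0

(f(t) − c)(t + q) = p for each data point; the three points give a linear system in c and q, then p follows.
Solving: c = 4, q = 3, p = -20, so f(t) = 4 − 20/(t + 3).
Then f(2) = 4 − 20/5 = 0.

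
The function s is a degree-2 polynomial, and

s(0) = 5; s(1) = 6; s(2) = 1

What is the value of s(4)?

Write s(n) = an² + bn + c; the 3 given values yield a linear system in the 3 coefficients.
Solving, s(n) = -3n² + 4n + 5.
Then s(4) = -27.

-27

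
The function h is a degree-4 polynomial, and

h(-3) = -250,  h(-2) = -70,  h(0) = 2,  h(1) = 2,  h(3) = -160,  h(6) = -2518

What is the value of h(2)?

-30

Write h(n) = an^4 + bn³ + cn² + dn + e; the 6 given values yield a linear system in the 5 coefficients.
Solving, h(n) = -2n^4 + n³ - 5n² + 6n + 2.
Then h(2) = -30.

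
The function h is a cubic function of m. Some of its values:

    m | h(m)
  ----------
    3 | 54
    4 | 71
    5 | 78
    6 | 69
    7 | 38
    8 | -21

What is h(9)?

First differences: 17, 7, -9, -31, -59. Second differences: -10, -16, -22, -28. Third differences: -6, -6, -6.
Level-3 differences are constant, so h has degree 3.
Fitting a degree-3 polynomial gives h(m) = -m³ + 7m² + 5m + 3.
Then h(9) = -114.

-114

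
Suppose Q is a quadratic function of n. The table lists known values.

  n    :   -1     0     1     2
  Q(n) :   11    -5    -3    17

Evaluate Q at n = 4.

Write Q(n) = an² + bn + c; the 4 given values yield a linear system in the 3 coefficients.
Solving, Q(n) = 9n² - 7n - 5.
Then Q(4) = 111.

111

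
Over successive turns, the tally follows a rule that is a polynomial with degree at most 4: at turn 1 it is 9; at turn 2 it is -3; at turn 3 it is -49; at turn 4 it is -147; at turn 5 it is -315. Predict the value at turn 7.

-933

Write the value at k as h(k).
First differences: -12, -46, -98, -168. Second differences: -34, -52, -70. Third differences: -18, -18.
Level-3 differences are constant, so h has degree 3.
Fitting a degree-3 polynomial gives h(k) = -3k³ + k² + 6k + 5.
Then h(7) = -933.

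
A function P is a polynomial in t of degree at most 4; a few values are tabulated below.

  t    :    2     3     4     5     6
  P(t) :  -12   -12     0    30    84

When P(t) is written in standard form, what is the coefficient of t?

First differences: 0, 12, 30, 54. Second differences: 12, 18, 24. Third differences: 6, 6.
Level-3 differences are constant, so P has degree 3.
Fitting a degree-3 polynomial gives P(t) = t³ - 3t² - 4t.
The coefficient of t is -4.

-4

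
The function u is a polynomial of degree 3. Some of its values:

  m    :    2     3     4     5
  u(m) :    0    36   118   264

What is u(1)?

Write u(m) = am³ + bm² + cm + d; the 4 given values yield a linear system in the 4 coefficients.
Solving, u(m) = 3m³ - 4m² - m - 6.
Then u(1) = -8.

-8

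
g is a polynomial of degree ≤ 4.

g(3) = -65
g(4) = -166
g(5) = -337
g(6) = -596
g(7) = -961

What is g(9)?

-2081

First differences: -101, -171, -259, -365. Second differences: -70, -88, -106. Third differences: -18, -18.
Level-3 differences are constant, so g has degree 3.
Fitting a degree-3 polynomial gives g(n) = -3n³ + n² + 3n - 2.
Then g(9) = -2081.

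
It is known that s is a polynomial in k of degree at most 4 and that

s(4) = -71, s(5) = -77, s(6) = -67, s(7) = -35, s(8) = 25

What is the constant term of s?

First differences: -6, 10, 32, 60. Second differences: 16, 22, 28. Third differences: 6, 6.
Level-3 differences are constant, so s has degree 3.
Fitting a degree-3 polynomial gives s(k) = k³ - 7k² - 4k - 7.
The constant term is s(0) = -7.

-7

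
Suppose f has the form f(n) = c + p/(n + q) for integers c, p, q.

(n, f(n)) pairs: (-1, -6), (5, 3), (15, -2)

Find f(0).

-7

(f(n) − c)(n + q) = p for each data point; the three points give a linear system in c and q, then p follows.
Solving: c = -3, q = -3, p = 12, so f(n) = -3 + 12/(n − 3).
Then f(0) = -3 + 12/(-3) = -7.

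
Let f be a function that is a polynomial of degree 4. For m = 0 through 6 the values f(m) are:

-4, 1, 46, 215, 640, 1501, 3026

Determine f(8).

9220

First differences: 5, 45, 169, 425, 861, 1525. Second differences: 40, 124, 256, 436, 664. Third differences: 84, 132, 180, 228. Fourth differences: 48, 48, 48.
Level-4 differences are constant, so f has degree 4.
Fitting a degree-4 polynomial gives f(m) = 2m^4 + 2m³ + m - 4.
Then f(8) = 9220.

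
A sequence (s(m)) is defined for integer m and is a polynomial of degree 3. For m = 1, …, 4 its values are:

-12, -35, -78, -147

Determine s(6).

Write s(m) = am³ + bm² + cm + d; the 4 given values yield a linear system in the 4 coefficients.
Solving, s(m) = -m³ - 4m² - 4m - 3.
Then s(6) = -387.

-387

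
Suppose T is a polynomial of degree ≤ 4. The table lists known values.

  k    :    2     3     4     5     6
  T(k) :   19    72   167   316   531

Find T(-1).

First differences: 53, 95, 149, 215. Second differences: 42, 54, 66. Third differences: 12, 12.
Level-3 differences are constant, so T has degree 3.
Fitting a degree-3 polynomial gives T(k) = 2k³ + 3k² - 9.
Then T(-1) = -8.

-8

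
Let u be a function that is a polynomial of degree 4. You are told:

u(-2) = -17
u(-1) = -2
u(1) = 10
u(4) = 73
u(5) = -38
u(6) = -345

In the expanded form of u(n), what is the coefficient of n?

Write u(n) = an^4 + bn³ + cn² + dn + e; the 6 given values yield a linear system in the 5 coefficients.
Solving, u(n) = -n^4 + 3n³ + 8n² + 3n - 3.
The coefficient of n is 3.

3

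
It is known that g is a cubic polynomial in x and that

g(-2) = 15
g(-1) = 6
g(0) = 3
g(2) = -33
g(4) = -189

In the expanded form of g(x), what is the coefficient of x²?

Write g(x) = ax³ + bx² + cx + d; the 5 given values yield a linear system in the 4 coefficients.
Solving, g(x) = -2x³ - 3x² - 4x + 3.
The coefficient of x² is -3.

-3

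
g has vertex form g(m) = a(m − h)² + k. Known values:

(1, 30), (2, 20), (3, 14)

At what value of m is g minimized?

4

First differences -10, -6; second difference 4 = 2a, so a = 2.
Expanding, the m-coefficient is −2ah = -4h; matching it to the data gives h = 4, and then k = 12.
So g(m) = 2(m − 4)² + 12.
Hence h = 4.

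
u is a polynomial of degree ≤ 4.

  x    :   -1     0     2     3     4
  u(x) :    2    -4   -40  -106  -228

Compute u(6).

-712

Write u(x) = ax^4 + bx³ + cx² + dx + e; the 5 given values yield a linear system in the 5 coefficients.
Solving, the leading coefficient vanishes, and u(x) = -3x³ - x² - 4x - 4.
Then u(6) = -712.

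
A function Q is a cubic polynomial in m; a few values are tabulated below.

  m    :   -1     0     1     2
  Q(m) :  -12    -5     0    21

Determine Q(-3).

-104

Write Q(m) = am³ + bm² + cm + d; the 4 given values yield a linear system in the 4 coefficients.
Solving, Q(m) = 3m³ - m² + 3m - 5.
Then Q(-3) = -104.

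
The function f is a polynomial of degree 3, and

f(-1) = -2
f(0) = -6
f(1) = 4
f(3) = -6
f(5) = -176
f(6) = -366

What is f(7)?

Write f(n) = an³ + bn² + cn + d; the 6 given values yield a linear system in the 4 coefficients.
Solving, f(n) = -3n³ + 7n² + 6n - 6.
Then f(7) = -650.

-650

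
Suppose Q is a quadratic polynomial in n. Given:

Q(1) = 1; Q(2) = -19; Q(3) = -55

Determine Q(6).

Write Q(n) = an² + bn + c; the 3 given values yield a linear system in the 3 coefficients.
Solving, Q(n) = -8n² + 4n + 5.
Then Q(6) = -259.

-259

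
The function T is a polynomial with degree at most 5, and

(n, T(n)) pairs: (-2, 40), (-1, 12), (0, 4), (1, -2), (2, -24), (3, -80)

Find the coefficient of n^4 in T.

First differences: -28, -8, -6, -22, -56. Second differences: 20, 2, -16, -34. Third differences: -18, -18, -18.
Level-3 differences are constant, so T has degree 3.
Fitting a degree-3 polynomial gives T(n) = -3n³ + n² - 4n + 4.
The coefficient of n^4 is 0.

0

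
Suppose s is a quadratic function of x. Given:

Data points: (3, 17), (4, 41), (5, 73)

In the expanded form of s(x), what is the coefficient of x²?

Write s(x) = ax² + bx + c; the 3 given values yield a linear system in the 3 coefficients.
Solving, s(x) = 4x² - 4x - 7.
The coefficient of x² is 4.

4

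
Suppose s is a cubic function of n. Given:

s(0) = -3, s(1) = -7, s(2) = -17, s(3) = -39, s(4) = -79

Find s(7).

First differences: -4, -10, -22, -40. Second differences: -6, -12, -18. Third differences: -6, -6.
Level-3 differences are constant, so s has degree 3.
Fitting a degree-3 polynomial gives s(n) = -n³ - 3n - 3.
Then s(7) = -367.

-367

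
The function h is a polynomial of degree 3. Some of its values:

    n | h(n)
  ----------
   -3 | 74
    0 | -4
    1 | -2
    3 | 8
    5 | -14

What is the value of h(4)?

4

Write h(n) = an³ + bn² + cn + d; the 5 given values yield a linear system in the 4 coefficients.
Solving, h(n) = -n³ + 5n² - 2n - 4.
Then h(4) = 4.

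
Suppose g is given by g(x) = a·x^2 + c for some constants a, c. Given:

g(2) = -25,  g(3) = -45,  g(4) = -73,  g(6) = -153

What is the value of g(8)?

-265

From g(2) = -25 and g(3) = -45: 4a + c = -25 and 9a + c = -45.
Subtracting: 5a = -20, so a = -4; then c = -25 − (-4)·4 = -9.
So g(x) = -4x² − 9, and g(8) = -265.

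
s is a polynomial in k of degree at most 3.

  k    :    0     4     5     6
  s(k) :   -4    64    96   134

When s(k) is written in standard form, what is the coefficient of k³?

0

Write s(k) = ak³ + bk² + ck + d; the 4 given values yield a linear system in the 4 coefficients.
Solving, the leading coefficient vanishes, and s(k) = 3k² + 5k - 4.
The coefficient of k³ is 0.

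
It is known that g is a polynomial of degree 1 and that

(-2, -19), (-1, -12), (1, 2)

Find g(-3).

Write g(n) = an + b; the 3 given values yield a linear system in the 2 coefficients.
Solving, g(n) = 7n - 5.
Then g(-3) = -26.

-26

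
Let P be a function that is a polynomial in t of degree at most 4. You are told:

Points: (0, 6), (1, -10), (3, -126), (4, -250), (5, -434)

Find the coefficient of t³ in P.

-2

Write P(t) = at^4 + bt³ + ct² + dt + e; the 5 given values yield a linear system in the 5 coefficients.
Solving, the leading coefficient vanishes, and P(t) = -2t³ - 6t² - 8t + 6.
The coefficient of t³ is -2.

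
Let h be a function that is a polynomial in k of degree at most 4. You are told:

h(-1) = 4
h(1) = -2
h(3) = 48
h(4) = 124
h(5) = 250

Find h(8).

1048

Write h(k) = ak^4 + bk³ + ck² + dk + e; the 5 given values yield a linear system in the 5 coefficients.
Solving, the leading coefficient vanishes, and h(k) = 2k³ + k² - 5k.
Then h(8) = 1048.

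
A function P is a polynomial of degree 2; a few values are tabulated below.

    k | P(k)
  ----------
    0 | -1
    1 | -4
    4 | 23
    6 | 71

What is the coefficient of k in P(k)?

-6

Write P(k) = ak² + bk + c; the 4 given values yield a linear system in the 3 coefficients.
Solving, P(k) = 3k² - 6k - 1.
The coefficient of k is -6.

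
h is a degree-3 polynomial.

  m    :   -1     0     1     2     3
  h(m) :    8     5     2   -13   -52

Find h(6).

Write h(m) = am³ + bm² + cm + d; the 5 given values yield a linear system in the 4 coefficients.
Solving, h(m) = -2m³ - m + 5.
Then h(6) = -433.

-433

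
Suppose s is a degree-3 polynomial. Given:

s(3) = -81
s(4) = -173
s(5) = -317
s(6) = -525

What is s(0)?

Write s(k) = ak³ + bk² + ck + d; the 4 given values yield a linear system in the 4 coefficients.
Solving, s(k) = -2k³ - 2k² - 4k + 3.
The constant term is s(0) = 3.

3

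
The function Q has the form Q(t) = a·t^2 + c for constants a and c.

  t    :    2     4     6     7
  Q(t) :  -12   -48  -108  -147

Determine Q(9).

From Q(2) = -12 and Q(4) = -48: 4a + c = -12 and 16a + c = -48.
Subtracting: 12a = -36, so a = -3; then c = -12 − (-3)·4 = 0.
So Q(t) = -3t² + 0, and Q(9) = -243.

-243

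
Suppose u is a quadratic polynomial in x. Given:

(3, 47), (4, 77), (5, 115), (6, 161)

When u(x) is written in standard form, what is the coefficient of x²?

Write u(x) = ax² + bx + c; the 4 given values yield a linear system in the 3 coefficients.
Solving, u(x) = 4x² + 2x + 5.
The coefficient of x² is 4.

4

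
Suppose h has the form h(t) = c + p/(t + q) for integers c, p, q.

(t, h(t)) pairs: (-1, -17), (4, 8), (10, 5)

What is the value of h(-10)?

(h(t) − c)(t + q) = p for each data point; the three points give a linear system in c and q, then p follows.
Solving: c = 3, q = 0, p = 20, so h(t) = 3 + 20/(t + 0).
Then h(-10) = 3 + 20/(-10) = 1.

1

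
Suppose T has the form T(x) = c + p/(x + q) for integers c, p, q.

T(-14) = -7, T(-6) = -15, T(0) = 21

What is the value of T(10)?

1

(T(x) − c)(x + q) = p for each data point; the three points give a linear system in c and q, then p follows.
Solving: c = -3, q = 2, p = 48, so T(x) = -3 + 48/(x + 2).
Then T(10) = -3 + 48/12 = 1.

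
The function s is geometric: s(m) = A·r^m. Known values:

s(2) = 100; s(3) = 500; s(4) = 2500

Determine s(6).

Consecutive ratio: 500/100 = 5, and 2500/500 = 5, so r = 5.
Then A·5^2 = 100 gives A = 4, and s(m) = 4·5^m.
s(6) = 4·5^6 = 62500.

62500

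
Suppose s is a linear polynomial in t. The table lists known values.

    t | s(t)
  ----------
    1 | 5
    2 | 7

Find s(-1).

1

Write s(t) = at + b; the 2 given values yield a linear system in the 2 coefficients.
Solving, s(t) = 2t + 3.
Then s(-1) = 1.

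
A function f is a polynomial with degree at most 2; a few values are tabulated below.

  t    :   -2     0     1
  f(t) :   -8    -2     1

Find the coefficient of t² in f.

Write f(t) = at² + bt + c; the 3 given values yield a linear system in the 3 coefficients.
Solving, the leading coefficient vanishes, and f(t) = 3t - 2.
The coefficient of t² is 0.

0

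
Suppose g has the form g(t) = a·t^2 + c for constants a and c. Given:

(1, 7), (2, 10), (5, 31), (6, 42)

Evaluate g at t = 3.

15

From g(1) = 7 and g(2) = 10: 1a + c = 7 and 4a + c = 10.
Subtracting: 3a = 3, so a = 1; then c = 7 − 1·1 = 6.
So g(t) = 1t² + 6, and g(3) = 15.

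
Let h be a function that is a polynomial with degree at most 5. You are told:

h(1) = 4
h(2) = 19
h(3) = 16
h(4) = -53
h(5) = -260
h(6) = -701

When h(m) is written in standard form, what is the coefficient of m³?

2

Write h(m) = am^5 + bm^4 + cm³ + dm² + em + p; the 6 given values yield a linear system in the 6 coefficients.
Solving, the leading coefficient vanishes, and h(m) = -m^4 + 2m³ + 4m² + 4m - 5.
The coefficient of m³ is 2.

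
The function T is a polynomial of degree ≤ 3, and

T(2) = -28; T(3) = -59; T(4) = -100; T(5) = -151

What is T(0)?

First differences: -31, -41, -51. Second differences: -10, -10.
Level-2 differences are constant, so T has degree 2.
Fitting a degree-2 polynomial gives T(n) = -5n² - 6n + 4.
The constant term is T(0) = 4.

4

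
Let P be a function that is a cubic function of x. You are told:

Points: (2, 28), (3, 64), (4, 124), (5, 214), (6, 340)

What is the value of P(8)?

First differences: 36, 60, 90, 126. Second differences: 24, 30, 36. Third differences: 6, 6.
Level-3 differences are constant, so P has degree 3.
Fitting a degree-3 polynomial gives P(x) = x³ + 3x² + 2x + 4.
Then P(8) = 724.

724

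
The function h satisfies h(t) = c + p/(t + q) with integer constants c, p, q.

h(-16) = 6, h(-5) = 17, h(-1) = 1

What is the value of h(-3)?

-7

(h(t) − c)(t + q) = p for each data point; the three points give a linear system in c and q, then p follows.
Solving: c = 5, q = 4, p = -12, so h(t) = 5 − 12/(t + 4).
Then h(-3) = 5 − 12/1 = -7.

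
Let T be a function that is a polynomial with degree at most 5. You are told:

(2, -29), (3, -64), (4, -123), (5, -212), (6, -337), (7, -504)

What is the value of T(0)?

First differences: -35, -59, -89, -125, -167. Second differences: -24, -30, -36, -42. Third differences: -6, -6, -6.
Level-3 differences are constant, so T has degree 3.
Fitting a degree-3 polynomial gives T(n) = -n³ - 3n² - n - 7.
Then T(0) = -7.

-7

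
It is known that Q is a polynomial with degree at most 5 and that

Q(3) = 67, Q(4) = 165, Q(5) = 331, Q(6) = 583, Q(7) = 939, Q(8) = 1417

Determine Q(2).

19

First differences: 98, 166, 252, 356, 478. Second differences: 68, 86, 104, 122. Third differences: 18, 18, 18.
Level-3 differences are constant, so Q has degree 3.
Fitting a degree-3 polynomial gives Q(m) = 3m³ - 2m² + m + 1.
Then Q(2) = 19.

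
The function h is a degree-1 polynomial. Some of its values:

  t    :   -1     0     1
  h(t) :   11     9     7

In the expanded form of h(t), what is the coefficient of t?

-2

First differences: -2, -2.
Level-1 differences are constant, so h has degree 1.
Fitting a degree-1 polynomial gives h(t) = -2t + 9.
The coefficient of t is -2.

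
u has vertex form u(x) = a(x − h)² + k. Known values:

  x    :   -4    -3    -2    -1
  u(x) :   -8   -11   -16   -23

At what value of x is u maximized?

First differences -3, -5, -7; second difference -2 = 2a, so a = -1.
Expanding, the x-coefficient is −2ah = 2h; matching it to the data gives h = -5, and then k = -7.
So u(x) = -1(x + 5)² − 7.
Hence h = -5.

-5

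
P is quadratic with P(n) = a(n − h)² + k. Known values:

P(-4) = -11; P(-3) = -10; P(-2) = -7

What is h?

-4

First differences 1, 3; second difference 2 = 2a, so a = 1.
Expanding, the n-coefficient is −2ah = -2h; matching it to the data gives h = -4, and then k = -11.
So P(n) = 1(n + 4)² − 11.
Hence h = -4.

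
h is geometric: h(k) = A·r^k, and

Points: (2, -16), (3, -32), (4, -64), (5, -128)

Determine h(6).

-256

Consecutive ratio: -32/(-16) = 2, and -64/(-32) = 2, so r = 2.
Then A·2^2 = -16 gives A = -4, and h(k) = -4·2^k.
h(6) = -4·2^6 = -256.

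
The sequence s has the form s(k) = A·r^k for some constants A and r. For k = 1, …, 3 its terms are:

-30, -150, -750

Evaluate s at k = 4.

Consecutive ratio: -150/(-30) = 5, and -750/(-150) = 5, so r = 5.
Then A·5^1 = -30 gives A = -6, and s(k) = -6·5^k.
s(4) = -6·5^4 = -3750.

-3750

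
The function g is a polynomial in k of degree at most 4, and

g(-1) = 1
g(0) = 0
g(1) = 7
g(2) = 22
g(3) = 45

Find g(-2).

First differences: -1, 7, 15, 23. Second differences: 8, 8, 8.
Level-2 differences are constant, so g has degree 2.
Fitting a degree-2 polynomial gives g(k) = 4k² + 3k.
Then g(-2) = 10.

10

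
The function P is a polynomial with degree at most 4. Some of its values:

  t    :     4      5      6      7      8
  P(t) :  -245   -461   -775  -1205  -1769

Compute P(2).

First differences: -216, -314, -430, -564. Second differences: -98, -116, -134. Third differences: -18, -18.
Level-3 differences are constant, so P has degree 3.
Fitting a degree-3 polynomial gives P(t) = -3t³ - 4t² + 3t - 1.
Then P(2) = -35.

-35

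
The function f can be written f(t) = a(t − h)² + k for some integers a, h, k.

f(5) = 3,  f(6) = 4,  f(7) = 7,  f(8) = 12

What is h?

5

First differences 1, 3, 5; second difference 2 = 2a, so a = 1.
Expanding, the t-coefficient is −2ah = -2h; matching it to the data gives h = 5, and then k = 3.
So f(t) = 1(t − 5)² + 3.
Hence h = 5.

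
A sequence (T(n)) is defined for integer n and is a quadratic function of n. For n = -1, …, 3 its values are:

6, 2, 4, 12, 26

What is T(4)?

Write T(n) = an² + bn + c; the 5 given values yield a linear system in the 3 coefficients.
Solving, T(n) = 3n² - n + 2.
Then T(4) = 46.

46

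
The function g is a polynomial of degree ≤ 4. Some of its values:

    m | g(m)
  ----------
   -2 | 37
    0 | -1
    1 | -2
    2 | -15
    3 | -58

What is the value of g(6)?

Write g(m) = am^4 + bm³ + cm² + dm + e; the 5 given values yield a linear system in the 5 coefficients.
Solving, the leading coefficient vanishes, and g(m) = -3m³ + 3m² - m - 1.
Then g(6) = -547.

-547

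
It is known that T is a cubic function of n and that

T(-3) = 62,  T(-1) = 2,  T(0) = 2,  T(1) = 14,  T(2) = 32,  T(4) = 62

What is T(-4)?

Write T(n) = an³ + bn² + cn + d; the 6 given values yield a linear system in the 4 coefficients.
Solving, T(n) = -n³ + 6n² + 7n + 2.
Then T(-4) = 134.

134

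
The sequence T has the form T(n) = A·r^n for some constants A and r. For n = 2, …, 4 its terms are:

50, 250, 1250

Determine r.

Consecutive ratio: 250/50 = 5, and 1250/250 = 5, so r = 5.
Then A·5^2 = 50 gives A = 2, and T(n) = 2·5^n.

5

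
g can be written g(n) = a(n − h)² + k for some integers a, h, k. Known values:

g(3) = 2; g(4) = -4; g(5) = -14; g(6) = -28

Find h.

First differences -6, -10, -14; second difference -4 = 2a, so a = -2.
Expanding, the n-coefficient is −2ah = 4h; matching it to the data gives h = 2, and then k = 4.
So g(n) = -2(n − 2)² + 4.
Hence h = 2.

2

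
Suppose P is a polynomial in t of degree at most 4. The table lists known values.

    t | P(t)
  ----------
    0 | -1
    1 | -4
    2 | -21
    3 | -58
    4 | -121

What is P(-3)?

-16

First differences: -3, -17, -37, -63. Second differences: -14, -20, -26. Third differences: -6, -6.
Level-3 differences are constant, so P has degree 3.
Fitting a degree-3 polynomial gives P(t) = -t³ - 4t² + 2t - 1.
Then P(-3) = -16.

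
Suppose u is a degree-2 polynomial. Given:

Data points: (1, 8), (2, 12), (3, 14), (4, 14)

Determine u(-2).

-16

First differences: 4, 2, 0. Second differences: -2, -2.
Level-2 differences are constant, so u has degree 2.
Fitting a degree-2 polynomial gives u(t) = -t² + 7t + 2.
Then u(-2) = -16.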